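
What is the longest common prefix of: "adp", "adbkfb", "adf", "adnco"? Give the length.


Words: adp, adbkfb, adf, adnco
  Position 0: all 'a' => match
  Position 1: all 'd' => match
  Position 2: ('p', 'b', 'f', 'n') => mismatch, stop
LCP = "ad" (length 2)

2


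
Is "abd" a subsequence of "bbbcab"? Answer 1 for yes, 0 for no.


Check if "abd" is a subsequence of "bbbcab"
Greedy scan:
  Position 0 ('b'): no match needed
  Position 1 ('b'): no match needed
  Position 2 ('b'): no match needed
  Position 3 ('c'): no match needed
  Position 4 ('a'): matches sub[0] = 'a'
  Position 5 ('b'): matches sub[1] = 'b'
Only matched 2/3 characters => not a subsequence

0


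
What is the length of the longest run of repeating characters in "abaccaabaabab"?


Input: "abaccaabaabab"
Scanning for longest run:
  Position 1 ('b'): new char, reset run to 1
  Position 2 ('a'): new char, reset run to 1
  Position 3 ('c'): new char, reset run to 1
  Position 4 ('c'): continues run of 'c', length=2
  Position 5 ('a'): new char, reset run to 1
  Position 6 ('a'): continues run of 'a', length=2
  Position 7 ('b'): new char, reset run to 1
  Position 8 ('a'): new char, reset run to 1
  Position 9 ('a'): continues run of 'a', length=2
  Position 10 ('b'): new char, reset run to 1
  Position 11 ('a'): new char, reset run to 1
  Position 12 ('b'): new char, reset run to 1
Longest run: 'c' with length 2

2


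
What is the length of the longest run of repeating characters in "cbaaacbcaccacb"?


Input: "cbaaacbcaccacb"
Scanning for longest run:
  Position 1 ('b'): new char, reset run to 1
  Position 2 ('a'): new char, reset run to 1
  Position 3 ('a'): continues run of 'a', length=2
  Position 4 ('a'): continues run of 'a', length=3
  Position 5 ('c'): new char, reset run to 1
  Position 6 ('b'): new char, reset run to 1
  Position 7 ('c'): new char, reset run to 1
  Position 8 ('a'): new char, reset run to 1
  Position 9 ('c'): new char, reset run to 1
  Position 10 ('c'): continues run of 'c', length=2
  Position 11 ('a'): new char, reset run to 1
  Position 12 ('c'): new char, reset run to 1
  Position 13 ('b'): new char, reset run to 1
Longest run: 'a' with length 3

3


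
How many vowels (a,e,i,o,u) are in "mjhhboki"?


Input: mjhhboki
Checking each character:
  'm' at position 0: consonant
  'j' at position 1: consonant
  'h' at position 2: consonant
  'h' at position 3: consonant
  'b' at position 4: consonant
  'o' at position 5: vowel (running total: 1)
  'k' at position 6: consonant
  'i' at position 7: vowel (running total: 2)
Total vowels: 2

2


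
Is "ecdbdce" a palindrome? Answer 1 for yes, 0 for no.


Input: ecdbdce
Reversed: ecdbdce
  Compare pos 0 ('e') with pos 6 ('e'): match
  Compare pos 1 ('c') with pos 5 ('c'): match
  Compare pos 2 ('d') with pos 4 ('d'): match
Result: palindrome

1


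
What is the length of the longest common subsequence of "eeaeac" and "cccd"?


LCS of "eeaeac" and "cccd"
DP table:
           c    c    c    d
      0    0    0    0    0
  e   0    0    0    0    0
  e   0    0    0    0    0
  a   0    0    0    0    0
  e   0    0    0    0    0
  a   0    0    0    0    0
  c   0    1    1    1    1
LCS length = dp[6][4] = 1

1


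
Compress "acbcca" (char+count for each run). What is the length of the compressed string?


Input: acbcca
Runs:
  'a' x 1 => "a1"
  'c' x 1 => "c1"
  'b' x 1 => "b1"
  'c' x 2 => "c2"
  'a' x 1 => "a1"
Compressed: "a1c1b1c2a1"
Compressed length: 10

10


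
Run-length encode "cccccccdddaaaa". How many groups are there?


Input: cccccccdddaaaa
Scanning for consecutive runs:
  Group 1: 'c' x 7 (positions 0-6)
  Group 2: 'd' x 3 (positions 7-9)
  Group 3: 'a' x 4 (positions 10-13)
Total groups: 3

3


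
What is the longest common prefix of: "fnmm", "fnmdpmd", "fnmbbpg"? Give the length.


Words: fnmm, fnmdpmd, fnmbbpg
  Position 0: all 'f' => match
  Position 1: all 'n' => match
  Position 2: all 'm' => match
  Position 3: ('m', 'd', 'b') => mismatch, stop
LCP = "fnm" (length 3)

3


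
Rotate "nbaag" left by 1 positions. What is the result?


Input: "nbaag", rotate left by 1
First 1 characters: "n"
Remaining characters: "baag"
Concatenate remaining + first: "baag" + "n" = "baagn"

baagn


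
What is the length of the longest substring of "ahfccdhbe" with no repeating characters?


Input: "ahfccdhbe"
Sliding window (track last position of each char):
  Position 0 ('a'): window [0,0] length 1 -- new best
  Position 1 ('h'): window [0,1] length 2 -- new best
  Position 2 ('f'): window [0,2] length 3 -- new best
  Position 3 ('c'): window [0,3] length 4 -- new best
  Position 4 ('c'): repeat (last at 3), move window start to 4
  Position 4 ('c'): window [4,4] length 1
  Position 5 ('d'): window [4,5] length 2
  Position 6 ('h'): window [4,6] length 3
  Position 7 ('b'): window [4,7] length 4
  Position 8 ('e'): window [4,8] length 5 -- new best
Longest substring with no repeats: "cdhbe" with length 5

5


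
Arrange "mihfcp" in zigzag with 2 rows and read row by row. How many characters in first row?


Zigzag "mihfcp" into 2 rows:
Placing characters:
  'm' => row 0
  'i' => row 1
  'h' => row 0
  'f' => row 1
  'c' => row 0
  'p' => row 1
Rows:
  Row 0: "mhc"
  Row 1: "ifp"
First row length: 3

3


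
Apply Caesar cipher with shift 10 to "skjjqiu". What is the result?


Caesar cipher: shift "skjjqiu" by 10
  's' (pos 18) + 10 = pos 2 = 'c'
  'k' (pos 10) + 10 = pos 20 = 'u'
  'j' (pos 9) + 10 = pos 19 = 't'
  'j' (pos 9) + 10 = pos 19 = 't'
  'q' (pos 16) + 10 = pos 0 = 'a'
  'i' (pos 8) + 10 = pos 18 = 's'
  'u' (pos 20) + 10 = pos 4 = 'e'
Result: cuttase

cuttase


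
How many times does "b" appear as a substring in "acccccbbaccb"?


Searching for "b" in "acccccbbaccb"
Scanning each position:
  Position 0: "a" => no
  Position 1: "c" => no
  Position 2: "c" => no
  Position 3: "c" => no
  Position 4: "c" => no
  Position 5: "c" => no
  Position 6: "b" => MATCH
  Position 7: "b" => MATCH
  Position 8: "a" => no
  Position 9: "c" => no
  Position 10: "c" => no
  Position 11: "b" => MATCH
Total occurrences: 3

3


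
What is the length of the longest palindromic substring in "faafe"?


Input: "faafe"
Checking substrings for palindromes:
  [0:4] "faaf" (len 4) => palindrome
  [1:3] "aa" (len 2) => palindrome
Longest palindromic substring: "faaf" with length 4

4


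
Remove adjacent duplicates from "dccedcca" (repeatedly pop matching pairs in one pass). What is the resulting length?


Input: dccedcca
Stack-based adjacent duplicate removal:
  Read 'd': push. Stack: d
  Read 'c': push. Stack: dc
  Read 'c': matches stack top 'c' => pop. Stack: d
  Read 'e': push. Stack: de
  Read 'd': push. Stack: ded
  Read 'c': push. Stack: dedc
  Read 'c': matches stack top 'c' => pop. Stack: ded
  Read 'a': push. Stack: deda
Final stack: "deda" (length 4)

4


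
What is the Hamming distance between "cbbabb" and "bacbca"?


Comparing "cbbabb" and "bacbca" position by position:
  Position 0: 'c' vs 'b' => differ
  Position 1: 'b' vs 'a' => differ
  Position 2: 'b' vs 'c' => differ
  Position 3: 'a' vs 'b' => differ
  Position 4: 'b' vs 'c' => differ
  Position 5: 'b' vs 'a' => differ
Total differences (Hamming distance): 6

6


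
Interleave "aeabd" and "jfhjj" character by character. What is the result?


Interleaving "aeabd" and "jfhjj":
  Position 0: 'a' from first, 'j' from second => "aj"
  Position 1: 'e' from first, 'f' from second => "ef"
  Position 2: 'a' from first, 'h' from second => "ah"
  Position 3: 'b' from first, 'j' from second => "bj"
  Position 4: 'd' from first, 'j' from second => "dj"
Result: ajefahbjdj

ajefahbjdj


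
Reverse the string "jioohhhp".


Input: jioohhhp
Reading characters right to left:
  Position 7: 'p'
  Position 6: 'h'
  Position 5: 'h'
  Position 4: 'h'
  Position 3: 'o'
  Position 2: 'o'
  Position 1: 'i'
  Position 0: 'j'
Reversed: phhhooij

phhhooij


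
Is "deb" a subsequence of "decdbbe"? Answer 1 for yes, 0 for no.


Check if "deb" is a subsequence of "decdbbe"
Greedy scan:
  Position 0 ('d'): matches sub[0] = 'd'
  Position 1 ('e'): matches sub[1] = 'e'
  Position 2 ('c'): no match needed
  Position 3 ('d'): no match needed
  Position 4 ('b'): matches sub[2] = 'b'
  Position 5 ('b'): no match needed
  Position 6 ('e'): no match needed
All 3 characters matched => is a subsequence

1


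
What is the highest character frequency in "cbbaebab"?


Input: cbbaebab
Character counts:
  'a': 2
  'b': 4
  'c': 1
  'e': 1
Maximum frequency: 4

4


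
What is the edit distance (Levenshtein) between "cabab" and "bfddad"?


Computing edit distance: "cabab" -> "bfddad"
DP table:
           b    f    d    d    a    d
      0    1    2    3    4    5    6
  c   1    1    2    3    4    5    6
  a   2    2    2    3    4    4    5
  b   3    2    3    3    4    5    5
  a   4    3    3    4    4    4    5
  b   5    4    4    4    5    5    5
Edit distance = dp[5][6] = 5

5


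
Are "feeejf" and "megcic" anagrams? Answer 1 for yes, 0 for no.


Strings: "feeejf", "megcic"
Sorted first:  eeeffj
Sorted second: ccegim
Differ at position 0: 'e' vs 'c' => not anagrams

0


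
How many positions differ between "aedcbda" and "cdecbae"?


Comparing "aedcbda" and "cdecbae" position by position:
  Position 0: 'a' vs 'c' => DIFFER
  Position 1: 'e' vs 'd' => DIFFER
  Position 2: 'd' vs 'e' => DIFFER
  Position 3: 'c' vs 'c' => same
  Position 4: 'b' vs 'b' => same
  Position 5: 'd' vs 'a' => DIFFER
  Position 6: 'a' vs 'e' => DIFFER
Positions that differ: 5

5


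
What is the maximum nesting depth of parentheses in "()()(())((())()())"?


Input: "()()(())((())()())"
Tracking depth:
  Position 0 '(': depth becomes 1
  Position 1 ')': depth becomes 0
  Position 2 '(': depth becomes 1
  Position 3 ')': depth becomes 0
  Position 4 '(': depth becomes 1
  Position 5 '(': depth becomes 2
  Position 6 ')': depth becomes 1
  Position 7 ')': depth becomes 0
  Position 8 '(': depth becomes 1
  Position 9 '(': depth becomes 2
  Position 10 '(': depth becomes 3
  Position 11 ')': depth becomes 2
  Position 12 ')': depth becomes 1
  Position 13 '(': depth becomes 2
  Position 14 ')': depth becomes 1
  Position 15 '(': depth becomes 2
  Position 16 ')': depth becomes 1
  Position 17 ')': depth becomes 0
Maximum depth reached: 3

3


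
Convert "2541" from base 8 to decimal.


Input: "2541" in base 8
Positional expansion:
  Digit '2' (value 2) x 8^3 = 1024
  Digit '5' (value 5) x 8^2 = 320
  Digit '4' (value 4) x 8^1 = 32
  Digit '1' (value 1) x 8^0 = 1
Sum = 1377

1377


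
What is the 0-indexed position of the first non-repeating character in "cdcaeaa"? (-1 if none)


Input: cdcaeaa
Character frequencies:
  'a': 3
  'c': 2
  'd': 1
  'e': 1
Scanning left to right for freq == 1:
  Position 0 ('c'): freq=2, skip
  Position 1 ('d'): unique! => answer = 1

1


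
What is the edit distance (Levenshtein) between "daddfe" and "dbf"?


Computing edit distance: "daddfe" -> "dbf"
DP table:
           d    b    f
      0    1    2    3
  d   1    0    1    2
  a   2    1    1    2
  d   3    2    2    2
  d   4    3    3    3
  f   5    4    4    3
  e   6    5    5    4
Edit distance = dp[6][3] = 4

4


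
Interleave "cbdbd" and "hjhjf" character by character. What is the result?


Interleaving "cbdbd" and "hjhjf":
  Position 0: 'c' from first, 'h' from second => "ch"
  Position 1: 'b' from first, 'j' from second => "bj"
  Position 2: 'd' from first, 'h' from second => "dh"
  Position 3: 'b' from first, 'j' from second => "bj"
  Position 4: 'd' from first, 'f' from second => "df"
Result: chbjdhbjdf

chbjdhbjdf


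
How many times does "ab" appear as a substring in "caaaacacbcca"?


Searching for "ab" in "caaaacacbcca"
Scanning each position:
  Position 0: "ca" => no
  Position 1: "aa" => no
  Position 2: "aa" => no
  Position 3: "aa" => no
  Position 4: "ac" => no
  Position 5: "ca" => no
  Position 6: "ac" => no
  Position 7: "cb" => no
  Position 8: "bc" => no
  Position 9: "cc" => no
  Position 10: "ca" => no
Total occurrences: 0

0


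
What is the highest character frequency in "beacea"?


Input: beacea
Character counts:
  'a': 2
  'b': 1
  'c': 1
  'e': 2
Maximum frequency: 2

2


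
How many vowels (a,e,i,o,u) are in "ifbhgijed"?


Input: ifbhgijed
Checking each character:
  'i' at position 0: vowel (running total: 1)
  'f' at position 1: consonant
  'b' at position 2: consonant
  'h' at position 3: consonant
  'g' at position 4: consonant
  'i' at position 5: vowel (running total: 2)
  'j' at position 6: consonant
  'e' at position 7: vowel (running total: 3)
  'd' at position 8: consonant
Total vowels: 3

3


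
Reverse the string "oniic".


Input: oniic
Reading characters right to left:
  Position 4: 'c'
  Position 3: 'i'
  Position 2: 'i'
  Position 1: 'n'
  Position 0: 'o'
Reversed: ciino

ciino


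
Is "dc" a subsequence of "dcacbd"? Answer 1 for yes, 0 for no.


Check if "dc" is a subsequence of "dcacbd"
Greedy scan:
  Position 0 ('d'): matches sub[0] = 'd'
  Position 1 ('c'): matches sub[1] = 'c'
  Position 2 ('a'): no match needed
  Position 3 ('c'): no match needed
  Position 4 ('b'): no match needed
  Position 5 ('d'): no match needed
All 2 characters matched => is a subsequence

1


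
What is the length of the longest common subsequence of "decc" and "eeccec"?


LCS of "decc" and "eeccec"
DP table:
           e    e    c    c    e    c
      0    0    0    0    0    0    0
  d   0    0    0    0    0    0    0
  e   0    1    1    1    1    1    1
  c   0    1    1    2    2    2    2
  c   0    1    1    2    3    3    3
LCS length = dp[4][6] = 3

3


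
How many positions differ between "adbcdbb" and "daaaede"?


Comparing "adbcdbb" and "daaaede" position by position:
  Position 0: 'a' vs 'd' => DIFFER
  Position 1: 'd' vs 'a' => DIFFER
  Position 2: 'b' vs 'a' => DIFFER
  Position 3: 'c' vs 'a' => DIFFER
  Position 4: 'd' vs 'e' => DIFFER
  Position 5: 'b' vs 'd' => DIFFER
  Position 6: 'b' vs 'e' => DIFFER
Positions that differ: 7

7


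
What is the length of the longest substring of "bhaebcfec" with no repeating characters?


Input: "bhaebcfec"
Sliding window (track last position of each char):
  Position 0 ('b'): window [0,0] length 1 -- new best
  Position 1 ('h'): window [0,1] length 2 -- new best
  Position 2 ('a'): window [0,2] length 3 -- new best
  Position 3 ('e'): window [0,3] length 4 -- new best
  Position 4 ('b'): repeat (last at 0), move window start to 1
  Position 4 ('b'): window [1,4] length 4
  Position 5 ('c'): window [1,5] length 5 -- new best
  Position 6 ('f'): window [1,6] length 6 -- new best
  Position 7 ('e'): repeat (last at 3), move window start to 4
  Position 7 ('e'): window [4,7] length 4
  Position 8 ('c'): repeat (last at 5), move window start to 6
  Position 8 ('c'): window [6,8] length 3
Longest substring with no repeats: "haebcf" with length 6

6


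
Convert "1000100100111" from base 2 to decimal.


Input: "1000100100111" in base 2
Positional expansion:
  Digit '1' (value 1) x 2^12 = 4096
  Digit '0' (value 0) x 2^11 = 0
  Digit '0' (value 0) x 2^10 = 0
  Digit '0' (value 0) x 2^9 = 0
  Digit '1' (value 1) x 2^8 = 256
  Digit '0' (value 0) x 2^7 = 0
  Digit '0' (value 0) x 2^6 = 0
  Digit '1' (value 1) x 2^5 = 32
  Digit '0' (value 0) x 2^4 = 0
  Digit '0' (value 0) x 2^3 = 0
  Digit '1' (value 1) x 2^2 = 4
  Digit '1' (value 1) x 2^1 = 2
  Digit '1' (value 1) x 2^0 = 1
Sum = 4391

4391


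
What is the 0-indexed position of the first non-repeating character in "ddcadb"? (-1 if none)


Input: ddcadb
Character frequencies:
  'a': 1
  'b': 1
  'c': 1
  'd': 3
Scanning left to right for freq == 1:
  Position 0 ('d'): freq=3, skip
  Position 1 ('d'): freq=3, skip
  Position 2 ('c'): unique! => answer = 2

2


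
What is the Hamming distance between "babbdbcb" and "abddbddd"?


Comparing "babbdbcb" and "abddbddd" position by position:
  Position 0: 'b' vs 'a' => differ
  Position 1: 'a' vs 'b' => differ
  Position 2: 'b' vs 'd' => differ
  Position 3: 'b' vs 'd' => differ
  Position 4: 'd' vs 'b' => differ
  Position 5: 'b' vs 'd' => differ
  Position 6: 'c' vs 'd' => differ
  Position 7: 'b' vs 'd' => differ
Total differences (Hamming distance): 8

8


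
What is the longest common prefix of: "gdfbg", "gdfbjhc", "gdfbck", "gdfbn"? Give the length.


Words: gdfbg, gdfbjhc, gdfbck, gdfbn
  Position 0: all 'g' => match
  Position 1: all 'd' => match
  Position 2: all 'f' => match
  Position 3: all 'b' => match
  Position 4: ('g', 'j', 'c', 'n') => mismatch, stop
LCP = "gdfb" (length 4)

4


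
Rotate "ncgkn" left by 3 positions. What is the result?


Input: "ncgkn", rotate left by 3
First 3 characters: "ncg"
Remaining characters: "kn"
Concatenate remaining + first: "kn" + "ncg" = "knncg"

knncg


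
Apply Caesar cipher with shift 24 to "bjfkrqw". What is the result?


Caesar cipher: shift "bjfkrqw" by 24
  'b' (pos 1) + 24 = pos 25 = 'z'
  'j' (pos 9) + 24 = pos 7 = 'h'
  'f' (pos 5) + 24 = pos 3 = 'd'
  'k' (pos 10) + 24 = pos 8 = 'i'
  'r' (pos 17) + 24 = pos 15 = 'p'
  'q' (pos 16) + 24 = pos 14 = 'o'
  'w' (pos 22) + 24 = pos 20 = 'u'
Result: zhdipou

zhdipou


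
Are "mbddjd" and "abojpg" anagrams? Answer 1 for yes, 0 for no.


Strings: "mbddjd", "abojpg"
Sorted first:  bdddjm
Sorted second: abgjop
Differ at position 0: 'b' vs 'a' => not anagrams

0


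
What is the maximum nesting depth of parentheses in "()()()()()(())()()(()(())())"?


Input: "()()()()()(())()()(()(())())"
Tracking depth:
  Position 0 '(': depth becomes 1
  Position 1 ')': depth becomes 0
  Position 2 '(': depth becomes 1
  Position 3 ')': depth becomes 0
  Position 4 '(': depth becomes 1
  Position 5 ')': depth becomes 0
  Position 6 '(': depth becomes 1
  Position 7 ')': depth becomes 0
  Position 8 '(': depth becomes 1
  Position 9 ')': depth becomes 0
  Position 10 '(': depth becomes 1
  Position 11 '(': depth becomes 2
  Position 12 ')': depth becomes 1
  Position 13 ')': depth becomes 0
  Position 14 '(': depth becomes 1
  Position 15 ')': depth becomes 0
  Position 16 '(': depth becomes 1
  Position 17 ')': depth becomes 0
  Position 18 '(': depth becomes 1
  Position 19 '(': depth becomes 2
  Position 20 ')': depth becomes 1
  Position 21 '(': depth becomes 2
  Position 22 '(': depth becomes 3
  Position 23 ')': depth becomes 2
  Position 24 ')': depth becomes 1
  Position 25 '(': depth becomes 2
  Position 26 ')': depth becomes 1
  Position 27 ')': depth becomes 0
Maximum depth reached: 3

3


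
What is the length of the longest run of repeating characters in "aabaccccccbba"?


Input: "aabaccccccbba"
Scanning for longest run:
  Position 1 ('a'): continues run of 'a', length=2
  Position 2 ('b'): new char, reset run to 1
  Position 3 ('a'): new char, reset run to 1
  Position 4 ('c'): new char, reset run to 1
  Position 5 ('c'): continues run of 'c', length=2
  Position 6 ('c'): continues run of 'c', length=3
  Position 7 ('c'): continues run of 'c', length=4
  Position 8 ('c'): continues run of 'c', length=5
  Position 9 ('c'): continues run of 'c', length=6
  Position 10 ('b'): new char, reset run to 1
  Position 11 ('b'): continues run of 'b', length=2
  Position 12 ('a'): new char, reset run to 1
Longest run: 'c' with length 6

6


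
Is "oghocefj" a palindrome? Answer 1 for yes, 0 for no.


Input: oghocefj
Reversed: jfecohgo
  Compare pos 0 ('o') with pos 7 ('j'): MISMATCH
  Compare pos 1 ('g') with pos 6 ('f'): MISMATCH
  Compare pos 2 ('h') with pos 5 ('e'): MISMATCH
  Compare pos 3 ('o') with pos 4 ('c'): MISMATCH
Result: not a palindrome

0


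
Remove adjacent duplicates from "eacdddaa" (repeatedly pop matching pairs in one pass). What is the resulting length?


Input: eacdddaa
Stack-based adjacent duplicate removal:
  Read 'e': push. Stack: e
  Read 'a': push. Stack: ea
  Read 'c': push. Stack: eac
  Read 'd': push. Stack: eacd
  Read 'd': matches stack top 'd' => pop. Stack: eac
  Read 'd': push. Stack: eacd
  Read 'a': push. Stack: eacda
  Read 'a': matches stack top 'a' => pop. Stack: eacd
Final stack: "eacd" (length 4)

4


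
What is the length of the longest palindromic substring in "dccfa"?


Input: "dccfa"
Checking substrings for palindromes:
  [1:3] "cc" (len 2) => palindrome
Longest palindromic substring: "cc" with length 2

2


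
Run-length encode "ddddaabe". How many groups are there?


Input: ddddaabe
Scanning for consecutive runs:
  Group 1: 'd' x 4 (positions 0-3)
  Group 2: 'a' x 2 (positions 4-5)
  Group 3: 'b' x 1 (positions 6-6)
  Group 4: 'e' x 1 (positions 7-7)
Total groups: 4

4


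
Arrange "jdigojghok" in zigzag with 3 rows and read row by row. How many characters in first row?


Zigzag "jdigojghok" into 3 rows:
Placing characters:
  'j' => row 0
  'd' => row 1
  'i' => row 2
  'g' => row 1
  'o' => row 0
  'j' => row 1
  'g' => row 2
  'h' => row 1
  'o' => row 0
  'k' => row 1
Rows:
  Row 0: "joo"
  Row 1: "dgjhk"
  Row 2: "ig"
First row length: 3

3


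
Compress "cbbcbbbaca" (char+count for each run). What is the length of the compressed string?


Input: cbbcbbbaca
Runs:
  'c' x 1 => "c1"
  'b' x 2 => "b2"
  'c' x 1 => "c1"
  'b' x 3 => "b3"
  'a' x 1 => "a1"
  'c' x 1 => "c1"
  'a' x 1 => "a1"
Compressed: "c1b2c1b3a1c1a1"
Compressed length: 14

14


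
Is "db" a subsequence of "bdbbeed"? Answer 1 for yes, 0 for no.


Check if "db" is a subsequence of "bdbbeed"
Greedy scan:
  Position 0 ('b'): no match needed
  Position 1 ('d'): matches sub[0] = 'd'
  Position 2 ('b'): matches sub[1] = 'b'
  Position 3 ('b'): no match needed
  Position 4 ('e'): no match needed
  Position 5 ('e'): no match needed
  Position 6 ('d'): no match needed
All 2 characters matched => is a subsequence

1


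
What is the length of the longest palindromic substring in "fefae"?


Input: "fefae"
Checking substrings for palindromes:
  [0:3] "fef" (len 3) => palindrome
Longest palindromic substring: "fef" with length 3

3


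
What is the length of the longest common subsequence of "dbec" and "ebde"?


LCS of "dbec" and "ebde"
DP table:
           e    b    d    e
      0    0    0    0    0
  d   0    0    0    1    1
  b   0    0    1    1    1
  e   0    1    1    1    2
  c   0    1    1    1    2
LCS length = dp[4][4] = 2

2


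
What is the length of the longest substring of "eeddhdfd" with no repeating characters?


Input: "eeddhdfd"
Sliding window (track last position of each char):
  Position 0 ('e'): window [0,0] length 1 -- new best
  Position 1 ('e'): repeat (last at 0), move window start to 1
  Position 1 ('e'): window [1,1] length 1
  Position 2 ('d'): window [1,2] length 2 -- new best
  Position 3 ('d'): repeat (last at 2), move window start to 3
  Position 3 ('d'): window [3,3] length 1
  Position 4 ('h'): window [3,4] length 2
  Position 5 ('d'): repeat (last at 3), move window start to 4
  Position 5 ('d'): window [4,5] length 2
  Position 6 ('f'): window [4,6] length 3 -- new best
  Position 7 ('d'): repeat (last at 5), move window start to 6
  Position 7 ('d'): window [6,7] length 2
Longest substring with no repeats: "hdf" with length 3

3


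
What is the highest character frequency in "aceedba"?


Input: aceedba
Character counts:
  'a': 2
  'b': 1
  'c': 1
  'd': 1
  'e': 2
Maximum frequency: 2

2


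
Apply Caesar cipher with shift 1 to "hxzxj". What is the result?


Caesar cipher: shift "hxzxj" by 1
  'h' (pos 7) + 1 = pos 8 = 'i'
  'x' (pos 23) + 1 = pos 24 = 'y'
  'z' (pos 25) + 1 = pos 0 = 'a'
  'x' (pos 23) + 1 = pos 24 = 'y'
  'j' (pos 9) + 1 = pos 10 = 'k'
Result: iyayk

iyayk


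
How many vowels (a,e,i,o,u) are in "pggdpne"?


Input: pggdpne
Checking each character:
  'p' at position 0: consonant
  'g' at position 1: consonant
  'g' at position 2: consonant
  'd' at position 3: consonant
  'p' at position 4: consonant
  'n' at position 5: consonant
  'e' at position 6: vowel (running total: 1)
Total vowels: 1

1


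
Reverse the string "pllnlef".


Input: pllnlef
Reading characters right to left:
  Position 6: 'f'
  Position 5: 'e'
  Position 4: 'l'
  Position 3: 'n'
  Position 2: 'l'
  Position 1: 'l'
  Position 0: 'p'
Reversed: felnllp

felnllp


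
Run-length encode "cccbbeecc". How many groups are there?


Input: cccbbeecc
Scanning for consecutive runs:
  Group 1: 'c' x 3 (positions 0-2)
  Group 2: 'b' x 2 (positions 3-4)
  Group 3: 'e' x 2 (positions 5-6)
  Group 4: 'c' x 2 (positions 7-8)
Total groups: 4

4


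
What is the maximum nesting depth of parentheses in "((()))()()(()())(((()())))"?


Input: "((()))()()(()())(((()())))"
Tracking depth:
  Position 0 '(': depth becomes 1
  Position 1 '(': depth becomes 2
  Position 2 '(': depth becomes 3
  Position 3 ')': depth becomes 2
  Position 4 ')': depth becomes 1
  Position 5 ')': depth becomes 0
  Position 6 '(': depth becomes 1
  Position 7 ')': depth becomes 0
  Position 8 '(': depth becomes 1
  Position 9 ')': depth becomes 0
  Position 10 '(': depth becomes 1
  Position 11 '(': depth becomes 2
  Position 12 ')': depth becomes 1
  Position 13 '(': depth becomes 2
  Position 14 ')': depth becomes 1
  Position 15 ')': depth becomes 0
  Position 16 '(': depth becomes 1
  Position 17 '(': depth becomes 2
  Position 18 '(': depth becomes 3
  Position 19 '(': depth becomes 4
  Position 20 ')': depth becomes 3
  Position 21 '(': depth becomes 4
  Position 22 ')': depth becomes 3
  Position 23 ')': depth becomes 2
  Position 24 ')': depth becomes 1
  Position 25 ')': depth becomes 0
Maximum depth reached: 4

4


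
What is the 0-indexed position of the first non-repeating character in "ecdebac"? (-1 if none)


Input: ecdebac
Character frequencies:
  'a': 1
  'b': 1
  'c': 2
  'd': 1
  'e': 2
Scanning left to right for freq == 1:
  Position 0 ('e'): freq=2, skip
  Position 1 ('c'): freq=2, skip
  Position 2 ('d'): unique! => answer = 2

2


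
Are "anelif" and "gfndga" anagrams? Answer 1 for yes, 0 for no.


Strings: "anelif", "gfndga"
Sorted first:  aefiln
Sorted second: adfggn
Differ at position 1: 'e' vs 'd' => not anagrams

0


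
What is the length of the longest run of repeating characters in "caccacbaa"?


Input: "caccacbaa"
Scanning for longest run:
  Position 1 ('a'): new char, reset run to 1
  Position 2 ('c'): new char, reset run to 1
  Position 3 ('c'): continues run of 'c', length=2
  Position 4 ('a'): new char, reset run to 1
  Position 5 ('c'): new char, reset run to 1
  Position 6 ('b'): new char, reset run to 1
  Position 7 ('a'): new char, reset run to 1
  Position 8 ('a'): continues run of 'a', length=2
Longest run: 'c' with length 2

2


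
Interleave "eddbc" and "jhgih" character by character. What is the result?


Interleaving "eddbc" and "jhgih":
  Position 0: 'e' from first, 'j' from second => "ej"
  Position 1: 'd' from first, 'h' from second => "dh"
  Position 2: 'd' from first, 'g' from second => "dg"
  Position 3: 'b' from first, 'i' from second => "bi"
  Position 4: 'c' from first, 'h' from second => "ch"
Result: ejdhdgbich

ejdhdgbich


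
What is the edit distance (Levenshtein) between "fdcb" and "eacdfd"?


Computing edit distance: "fdcb" -> "eacdfd"
DP table:
           e    a    c    d    f    d
      0    1    2    3    4    5    6
  f   1    1    2    3    4    4    5
  d   2    2    2    3    3    4    4
  c   3    3    3    2    3    4    5
  b   4    4    4    3    3    4    5
Edit distance = dp[4][6] = 5

5


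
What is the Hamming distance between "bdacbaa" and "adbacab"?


Comparing "bdacbaa" and "adbacab" position by position:
  Position 0: 'b' vs 'a' => differ
  Position 1: 'd' vs 'd' => same
  Position 2: 'a' vs 'b' => differ
  Position 3: 'c' vs 'a' => differ
  Position 4: 'b' vs 'c' => differ
  Position 5: 'a' vs 'a' => same
  Position 6: 'a' vs 'b' => differ
Total differences (Hamming distance): 5

5


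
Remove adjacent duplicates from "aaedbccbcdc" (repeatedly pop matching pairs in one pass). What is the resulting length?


Input: aaedbccbcdc
Stack-based adjacent duplicate removal:
  Read 'a': push. Stack: a
  Read 'a': matches stack top 'a' => pop. Stack: (empty)
  Read 'e': push. Stack: e
  Read 'd': push. Stack: ed
  Read 'b': push. Stack: edb
  Read 'c': push. Stack: edbc
  Read 'c': matches stack top 'c' => pop. Stack: edb
  Read 'b': matches stack top 'b' => pop. Stack: ed
  Read 'c': push. Stack: edc
  Read 'd': push. Stack: edcd
  Read 'c': push. Stack: edcdc
Final stack: "edcdc" (length 5)

5


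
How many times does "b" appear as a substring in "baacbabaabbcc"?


Searching for "b" in "baacbabaabbcc"
Scanning each position:
  Position 0: "b" => MATCH
  Position 1: "a" => no
  Position 2: "a" => no
  Position 3: "c" => no
  Position 4: "b" => MATCH
  Position 5: "a" => no
  Position 6: "b" => MATCH
  Position 7: "a" => no
  Position 8: "a" => no
  Position 9: "b" => MATCH
  Position 10: "b" => MATCH
  Position 11: "c" => no
  Position 12: "c" => no
Total occurrences: 5

5


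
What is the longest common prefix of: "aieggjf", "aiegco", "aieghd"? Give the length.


Words: aieggjf, aiegco, aieghd
  Position 0: all 'a' => match
  Position 1: all 'i' => match
  Position 2: all 'e' => match
  Position 3: all 'g' => match
  Position 4: ('g', 'c', 'h') => mismatch, stop
LCP = "aieg" (length 4)

4


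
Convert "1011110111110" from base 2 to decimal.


Input: "1011110111110" in base 2
Positional expansion:
  Digit '1' (value 1) x 2^12 = 4096
  Digit '0' (value 0) x 2^11 = 0
  Digit '1' (value 1) x 2^10 = 1024
  Digit '1' (value 1) x 2^9 = 512
  Digit '1' (value 1) x 2^8 = 256
  Digit '1' (value 1) x 2^7 = 128
  Digit '0' (value 0) x 2^6 = 0
  Digit '1' (value 1) x 2^5 = 32
  Digit '1' (value 1) x 2^4 = 16
  Digit '1' (value 1) x 2^3 = 8
  Digit '1' (value 1) x 2^2 = 4
  Digit '1' (value 1) x 2^1 = 2
  Digit '0' (value 0) x 2^0 = 0
Sum = 6078

6078


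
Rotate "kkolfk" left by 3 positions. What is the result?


Input: "kkolfk", rotate left by 3
First 3 characters: "kko"
Remaining characters: "lfk"
Concatenate remaining + first: "lfk" + "kko" = "lfkkko"

lfkkko


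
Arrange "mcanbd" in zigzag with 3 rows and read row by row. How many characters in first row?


Zigzag "mcanbd" into 3 rows:
Placing characters:
  'm' => row 0
  'c' => row 1
  'a' => row 2
  'n' => row 1
  'b' => row 0
  'd' => row 1
Rows:
  Row 0: "mb"
  Row 1: "cnd"
  Row 2: "a"
First row length: 2

2


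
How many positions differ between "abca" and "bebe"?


Comparing "abca" and "bebe" position by position:
  Position 0: 'a' vs 'b' => DIFFER
  Position 1: 'b' vs 'e' => DIFFER
  Position 2: 'c' vs 'b' => DIFFER
  Position 3: 'a' vs 'e' => DIFFER
Positions that differ: 4

4


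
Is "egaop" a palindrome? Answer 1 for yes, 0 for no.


Input: egaop
Reversed: poage
  Compare pos 0 ('e') with pos 4 ('p'): MISMATCH
  Compare pos 1 ('g') with pos 3 ('o'): MISMATCH
Result: not a palindrome

0


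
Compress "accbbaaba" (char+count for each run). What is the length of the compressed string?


Input: accbbaaba
Runs:
  'a' x 1 => "a1"
  'c' x 2 => "c2"
  'b' x 2 => "b2"
  'a' x 2 => "a2"
  'b' x 1 => "b1"
  'a' x 1 => "a1"
Compressed: "a1c2b2a2b1a1"
Compressed length: 12

12


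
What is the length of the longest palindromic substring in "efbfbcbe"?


Input: "efbfbcbe"
Checking substrings for palindromes:
  [1:4] "fbf" (len 3) => palindrome
  [2:5] "bfb" (len 3) => palindrome
  [4:7] "bcb" (len 3) => palindrome
Longest palindromic substring: "fbf" with length 3

3


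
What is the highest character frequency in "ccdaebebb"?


Input: ccdaebebb
Character counts:
  'a': 1
  'b': 3
  'c': 2
  'd': 1
  'e': 2
Maximum frequency: 3

3


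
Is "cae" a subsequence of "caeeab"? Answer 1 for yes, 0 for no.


Check if "cae" is a subsequence of "caeeab"
Greedy scan:
  Position 0 ('c'): matches sub[0] = 'c'
  Position 1 ('a'): matches sub[1] = 'a'
  Position 2 ('e'): matches sub[2] = 'e'
  Position 3 ('e'): no match needed
  Position 4 ('a'): no match needed
  Position 5 ('b'): no match needed
All 3 characters matched => is a subsequence

1


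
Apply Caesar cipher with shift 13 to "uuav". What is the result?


Caesar cipher: shift "uuav" by 13
  'u' (pos 20) + 13 = pos 7 = 'h'
  'u' (pos 20) + 13 = pos 7 = 'h'
  'a' (pos 0) + 13 = pos 13 = 'n'
  'v' (pos 21) + 13 = pos 8 = 'i'
Result: hhni

hhni


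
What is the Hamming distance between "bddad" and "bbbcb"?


Comparing "bddad" and "bbbcb" position by position:
  Position 0: 'b' vs 'b' => same
  Position 1: 'd' vs 'b' => differ
  Position 2: 'd' vs 'b' => differ
  Position 3: 'a' vs 'c' => differ
  Position 4: 'd' vs 'b' => differ
Total differences (Hamming distance): 4

4


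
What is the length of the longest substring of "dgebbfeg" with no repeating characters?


Input: "dgebbfeg"
Sliding window (track last position of each char):
  Position 0 ('d'): window [0,0] length 1 -- new best
  Position 1 ('g'): window [0,1] length 2 -- new best
  Position 2 ('e'): window [0,2] length 3 -- new best
  Position 3 ('b'): window [0,3] length 4 -- new best
  Position 4 ('b'): repeat (last at 3), move window start to 4
  Position 4 ('b'): window [4,4] length 1
  Position 5 ('f'): window [4,5] length 2
  Position 6 ('e'): window [4,6] length 3
  Position 7 ('g'): window [4,7] length 4
Longest substring with no repeats: "dgeb" with length 4

4


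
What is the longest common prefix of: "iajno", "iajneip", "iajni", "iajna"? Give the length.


Words: iajno, iajneip, iajni, iajna
  Position 0: all 'i' => match
  Position 1: all 'a' => match
  Position 2: all 'j' => match
  Position 3: all 'n' => match
  Position 4: ('o', 'e', 'i', 'a') => mismatch, stop
LCP = "iajn" (length 4)

4


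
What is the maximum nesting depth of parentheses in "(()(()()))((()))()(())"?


Input: "(()(()()))((()))()(())"
Tracking depth:
  Position 0 '(': depth becomes 1
  Position 1 '(': depth becomes 2
  Position 2 ')': depth becomes 1
  Position 3 '(': depth becomes 2
  Position 4 '(': depth becomes 3
  Position 5 ')': depth becomes 2
  Position 6 '(': depth becomes 3
  Position 7 ')': depth becomes 2
  Position 8 ')': depth becomes 1
  Position 9 ')': depth becomes 0
  Position 10 '(': depth becomes 1
  Position 11 '(': depth becomes 2
  Position 12 '(': depth becomes 3
  Position 13 ')': depth becomes 2
  Position 14 ')': depth becomes 1
  Position 15 ')': depth becomes 0
  Position 16 '(': depth becomes 1
  Position 17 ')': depth becomes 0
  Position 18 '(': depth becomes 1
  Position 19 '(': depth becomes 2
  Position 20 ')': depth becomes 1
  Position 21 ')': depth becomes 0
Maximum depth reached: 3

3


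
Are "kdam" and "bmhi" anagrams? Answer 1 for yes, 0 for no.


Strings: "kdam", "bmhi"
Sorted first:  adkm
Sorted second: bhim
Differ at position 0: 'a' vs 'b' => not anagrams

0


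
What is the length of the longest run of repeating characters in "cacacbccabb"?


Input: "cacacbccabb"
Scanning for longest run:
  Position 1 ('a'): new char, reset run to 1
  Position 2 ('c'): new char, reset run to 1
  Position 3 ('a'): new char, reset run to 1
  Position 4 ('c'): new char, reset run to 1
  Position 5 ('b'): new char, reset run to 1
  Position 6 ('c'): new char, reset run to 1
  Position 7 ('c'): continues run of 'c', length=2
  Position 8 ('a'): new char, reset run to 1
  Position 9 ('b'): new char, reset run to 1
  Position 10 ('b'): continues run of 'b', length=2
Longest run: 'c' with length 2

2


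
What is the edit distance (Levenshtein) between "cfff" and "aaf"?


Computing edit distance: "cfff" -> "aaf"
DP table:
           a    a    f
      0    1    2    3
  c   1    1    2    3
  f   2    2    2    2
  f   3    3    3    2
  f   4    4    4    3
Edit distance = dp[4][3] = 3

3


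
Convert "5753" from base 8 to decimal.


Input: "5753" in base 8
Positional expansion:
  Digit '5' (value 5) x 8^3 = 2560
  Digit '7' (value 7) x 8^2 = 448
  Digit '5' (value 5) x 8^1 = 40
  Digit '3' (value 3) x 8^0 = 3
Sum = 3051

3051


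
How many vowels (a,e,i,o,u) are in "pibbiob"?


Input: pibbiob
Checking each character:
  'p' at position 0: consonant
  'i' at position 1: vowel (running total: 1)
  'b' at position 2: consonant
  'b' at position 3: consonant
  'i' at position 4: vowel (running total: 2)
  'o' at position 5: vowel (running total: 3)
  'b' at position 6: consonant
Total vowels: 3

3


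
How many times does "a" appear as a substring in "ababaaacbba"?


Searching for "a" in "ababaaacbba"
Scanning each position:
  Position 0: "a" => MATCH
  Position 1: "b" => no
  Position 2: "a" => MATCH
  Position 3: "b" => no
  Position 4: "a" => MATCH
  Position 5: "a" => MATCH
  Position 6: "a" => MATCH
  Position 7: "c" => no
  Position 8: "b" => no
  Position 9: "b" => no
  Position 10: "a" => MATCH
Total occurrences: 6

6


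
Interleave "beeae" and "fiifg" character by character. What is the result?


Interleaving "beeae" and "fiifg":
  Position 0: 'b' from first, 'f' from second => "bf"
  Position 1: 'e' from first, 'i' from second => "ei"
  Position 2: 'e' from first, 'i' from second => "ei"
  Position 3: 'a' from first, 'f' from second => "af"
  Position 4: 'e' from first, 'g' from second => "eg"
Result: bfeieiafeg

bfeieiafeg


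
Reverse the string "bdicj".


Input: bdicj
Reading characters right to left:
  Position 4: 'j'
  Position 3: 'c'
  Position 2: 'i'
  Position 1: 'd'
  Position 0: 'b'
Reversed: jcidb

jcidb


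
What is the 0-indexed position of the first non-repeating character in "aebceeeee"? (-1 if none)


Input: aebceeeee
Character frequencies:
  'a': 1
  'b': 1
  'c': 1
  'e': 6
Scanning left to right for freq == 1:
  Position 0 ('a'): unique! => answer = 0

0


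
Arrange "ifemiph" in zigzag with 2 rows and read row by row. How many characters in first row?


Zigzag "ifemiph" into 2 rows:
Placing characters:
  'i' => row 0
  'f' => row 1
  'e' => row 0
  'm' => row 1
  'i' => row 0
  'p' => row 1
  'h' => row 0
Rows:
  Row 0: "ieih"
  Row 1: "fmp"
First row length: 4

4


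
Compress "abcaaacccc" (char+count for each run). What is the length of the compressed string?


Input: abcaaacccc
Runs:
  'a' x 1 => "a1"
  'b' x 1 => "b1"
  'c' x 1 => "c1"
  'a' x 3 => "a3"
  'c' x 4 => "c4"
Compressed: "a1b1c1a3c4"
Compressed length: 10

10


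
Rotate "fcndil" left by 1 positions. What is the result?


Input: "fcndil", rotate left by 1
First 1 characters: "f"
Remaining characters: "cndil"
Concatenate remaining + first: "cndil" + "f" = "cndilf"

cndilf


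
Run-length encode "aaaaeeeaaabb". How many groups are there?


Input: aaaaeeeaaabb
Scanning for consecutive runs:
  Group 1: 'a' x 4 (positions 0-3)
  Group 2: 'e' x 3 (positions 4-6)
  Group 3: 'a' x 3 (positions 7-9)
  Group 4: 'b' x 2 (positions 10-11)
Total groups: 4

4


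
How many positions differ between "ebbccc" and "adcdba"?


Comparing "ebbccc" and "adcdba" position by position:
  Position 0: 'e' vs 'a' => DIFFER
  Position 1: 'b' vs 'd' => DIFFER
  Position 2: 'b' vs 'c' => DIFFER
  Position 3: 'c' vs 'd' => DIFFER
  Position 4: 'c' vs 'b' => DIFFER
  Position 5: 'c' vs 'a' => DIFFER
Positions that differ: 6

6


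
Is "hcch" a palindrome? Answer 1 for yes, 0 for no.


Input: hcch
Reversed: hcch
  Compare pos 0 ('h') with pos 3 ('h'): match
  Compare pos 1 ('c') with pos 2 ('c'): match
Result: palindrome

1


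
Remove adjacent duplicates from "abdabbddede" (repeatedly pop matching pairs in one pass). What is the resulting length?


Input: abdabbddede
Stack-based adjacent duplicate removal:
  Read 'a': push. Stack: a
  Read 'b': push. Stack: ab
  Read 'd': push. Stack: abd
  Read 'a': push. Stack: abda
  Read 'b': push. Stack: abdab
  Read 'b': matches stack top 'b' => pop. Stack: abda
  Read 'd': push. Stack: abdad
  Read 'd': matches stack top 'd' => pop. Stack: abda
  Read 'e': push. Stack: abdae
  Read 'd': push. Stack: abdaed
  Read 'e': push. Stack: abdaede
Final stack: "abdaede" (length 7)

7


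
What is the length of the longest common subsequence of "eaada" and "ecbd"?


LCS of "eaada" and "ecbd"
DP table:
           e    c    b    d
      0    0    0    0    0
  e   0    1    1    1    1
  a   0    1    1    1    1
  a   0    1    1    1    1
  d   0    1    1    1    2
  a   0    1    1    1    2
LCS length = dp[5][4] = 2

2
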